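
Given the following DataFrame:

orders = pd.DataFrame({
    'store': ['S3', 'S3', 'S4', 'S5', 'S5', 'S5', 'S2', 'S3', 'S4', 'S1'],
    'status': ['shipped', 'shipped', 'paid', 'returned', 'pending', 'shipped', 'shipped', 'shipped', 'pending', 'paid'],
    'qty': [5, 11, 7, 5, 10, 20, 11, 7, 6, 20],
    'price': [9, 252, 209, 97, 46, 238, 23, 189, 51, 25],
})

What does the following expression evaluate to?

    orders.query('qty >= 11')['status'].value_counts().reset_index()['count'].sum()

4

filter rows where qty >= 11:
  store   status  qty  price
1    S3  shipped   11    252
5    S5  shipped   20    238
6    S2  shipped   11     23
9    S1     paid   20     25
value_counts of status:
status
shipped    3
paid       1
Name: count, dtype: int64
reset_index():
    status  count
0  shipped      3
1     paid      1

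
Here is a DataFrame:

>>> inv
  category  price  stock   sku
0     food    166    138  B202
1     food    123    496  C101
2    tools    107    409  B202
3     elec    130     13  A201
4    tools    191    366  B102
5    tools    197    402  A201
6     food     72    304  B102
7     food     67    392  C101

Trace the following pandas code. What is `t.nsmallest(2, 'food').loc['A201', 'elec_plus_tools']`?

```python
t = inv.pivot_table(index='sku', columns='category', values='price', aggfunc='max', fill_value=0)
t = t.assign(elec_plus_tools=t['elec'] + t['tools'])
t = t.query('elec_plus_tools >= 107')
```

327

pivot: rows=sku, cols=category, max(price):
category  elec  food  tools
sku                        
A201       130     0    197
B102         0    72    191
B202         0   166    107
C101         0   123      0
add column elec_plus_tools = t['elec'] + t['tools']:
category  elec  food  tools  elec_plus_tools
sku                                         
A201       130     0    197              327
B102         0    72    191              191
B202         0   166    107              107
C101         0   123      0                0
filter rows where elec_plus_tools >= 107:
category  elec  food  tools  elec_plus_tools
sku                                         
A201       130     0    197              327
B102         0    72    191              191
B202         0   166    107              107
take 2 rows with smallest food:
category  elec  food  tools  elec_plus_tools
sku                                         
A201       130     0    197              327
B102         0    72    191              191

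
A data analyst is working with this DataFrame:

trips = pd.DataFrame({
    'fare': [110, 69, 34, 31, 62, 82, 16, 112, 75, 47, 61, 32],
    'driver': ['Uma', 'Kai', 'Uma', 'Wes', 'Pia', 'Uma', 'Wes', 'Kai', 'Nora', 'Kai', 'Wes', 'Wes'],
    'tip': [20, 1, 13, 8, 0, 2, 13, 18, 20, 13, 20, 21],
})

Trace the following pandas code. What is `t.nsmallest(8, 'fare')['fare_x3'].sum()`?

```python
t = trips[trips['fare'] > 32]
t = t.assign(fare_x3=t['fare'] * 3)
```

1620

filter rows where fare > 32:
    fare driver  tip
0    110    Uma   20
1     69    Kai    1
2     34    Uma   13
4     62    Pia    0
5     82    Uma    2
7    112    Kai   18
8     75   Nora   20
9     47    Kai   13
10    61    Wes   20
add column fare_x3 = t['fare'] * 3:
    fare driver  tip  fare_x3
0    110    Uma   20      330
1     69    Kai    1      207
2     34    Uma   13      102
4     62    Pia    0      186
5     82    Uma    2      246
7    112    Kai   18      336
8     75   Nora   20      225
9     47    Kai   13      141
10    61    Wes   20      183
take 8 rows with smallest fare:
    fare driver  tip  fare_x3
2     34    Uma   13      102
9     47    Kai   13      141
10    61    Wes   20      183
4     62    Pia    0      186
1     69    Kai    1      207
8     75   Nora   20      225
5     82    Uma    2      246
0    110    Uma   20      330
Hence 1620.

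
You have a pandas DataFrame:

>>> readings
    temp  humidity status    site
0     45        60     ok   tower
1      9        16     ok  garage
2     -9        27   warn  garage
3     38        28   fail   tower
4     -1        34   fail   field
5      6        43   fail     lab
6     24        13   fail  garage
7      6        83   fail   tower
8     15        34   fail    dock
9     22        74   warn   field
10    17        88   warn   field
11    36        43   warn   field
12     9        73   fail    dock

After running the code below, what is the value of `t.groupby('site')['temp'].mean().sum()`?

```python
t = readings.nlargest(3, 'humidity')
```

25.5

take 3 rows with largest humidity:
    temp  humidity status   site
10    17        88   warn  field
7      6        83   fail  tower
9     22        74   warn  field
group by site, mean of temp:
site
field    19.5
tower     6.0
Name: temp, dtype: float64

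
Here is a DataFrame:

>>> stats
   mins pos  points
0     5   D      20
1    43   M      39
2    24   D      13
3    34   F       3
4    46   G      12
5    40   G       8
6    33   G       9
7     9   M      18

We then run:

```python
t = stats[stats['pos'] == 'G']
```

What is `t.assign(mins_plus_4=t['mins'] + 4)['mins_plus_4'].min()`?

filter rows where pos == 'G':
   mins pos  points
4    46   G      12
5    40   G       8
6    33   G       9
add column mins_plus_4 = t['mins'] + 4:
   mins pos  points  mins_plus_4
4    46   G      12           50
5    40   G       8           44
6    33   G       9           37
The min of column 'mins_plus_4' is 37.

37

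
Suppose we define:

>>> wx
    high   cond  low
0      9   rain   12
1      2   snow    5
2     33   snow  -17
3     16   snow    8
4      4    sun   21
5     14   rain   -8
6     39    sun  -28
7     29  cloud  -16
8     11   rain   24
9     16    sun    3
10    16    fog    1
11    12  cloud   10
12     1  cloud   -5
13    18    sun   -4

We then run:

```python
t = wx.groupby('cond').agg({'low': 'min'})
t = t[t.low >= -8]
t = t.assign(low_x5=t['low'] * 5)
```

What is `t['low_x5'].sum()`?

group by cond, min of low:
       low
cond      
cloud  -16
fog      1
rain    -8
snow   -17
sun    -28
filter rows where low >= -8:
      low
cond     
fog     1
rain   -8
add column low_x5 = t['low'] * 5:
      low  low_x5
cond             
fog     1       5
rain   -8     -40
sum of column 'low_x5' → -35

-35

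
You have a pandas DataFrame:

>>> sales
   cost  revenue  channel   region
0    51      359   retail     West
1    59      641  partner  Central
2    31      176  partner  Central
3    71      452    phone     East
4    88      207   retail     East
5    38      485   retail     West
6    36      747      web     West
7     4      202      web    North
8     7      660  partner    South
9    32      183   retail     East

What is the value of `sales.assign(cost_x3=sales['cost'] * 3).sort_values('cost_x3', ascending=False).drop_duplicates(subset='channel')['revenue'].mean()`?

add column cost_x3 = sales['cost'] * 3:
   cost  revenue  channel   region  cost_x3
0    51      359   retail     West      153
1    59      641  partner  Central      177
2    31      176  partner  Central       93
3    71      452    phone     East      213
4    88      207   retail     East      264
5    38      485   retail     West      114
6    36      747      web     West      108
7     4      202      web    North       12
8     7      660  partner    South       21
9    32      183   retail     East       96
sort by cost_x3 descending:
   cost  revenue  channel   region  cost_x3
4    88      207   retail     East      264
3    71      452    phone     East      213
1    59      641  partner  Central      177
0    51      359   retail     West      153
5    38      485   retail     West      114
6    36      747      web     West      108
9    32      183   retail     East       96
2    31      176  partner  Central       93
8     7      660  partner    South       21
7     4      202      web    North       12
drop duplicate channel (keep=first):
   cost  revenue  channel   region  cost_x3
4    88      207   retail     East      264
3    71      452    phone     East      213
1    59      641  partner  Central      177
6    36      747      web     West      108
The mean of column 'revenue' is 511.75.

511.75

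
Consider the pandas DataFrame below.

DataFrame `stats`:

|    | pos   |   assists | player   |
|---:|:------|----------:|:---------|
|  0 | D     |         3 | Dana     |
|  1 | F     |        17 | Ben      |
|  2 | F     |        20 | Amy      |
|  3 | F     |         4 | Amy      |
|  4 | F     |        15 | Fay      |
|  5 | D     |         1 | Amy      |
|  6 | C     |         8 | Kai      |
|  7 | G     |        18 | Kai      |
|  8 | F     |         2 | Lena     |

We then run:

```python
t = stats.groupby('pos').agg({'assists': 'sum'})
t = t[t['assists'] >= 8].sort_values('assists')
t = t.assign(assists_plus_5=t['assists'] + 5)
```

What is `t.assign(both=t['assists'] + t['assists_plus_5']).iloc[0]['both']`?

group by pos, sum of assists:
     assists
pos         
C          8
D          4
F         58
G         18
filter rows where assists >= 8:
     assists
pos         
C          8
F         58
G         18
sort by assists:
     assists
pos         
C          8
G         18
F         58
add column assists_plus_5 = t['assists'] + 5:
     assists  assists_plus_5
pos                         
C          8              13
G         18              23
F         58              63
add column both = t['assists'] + t['assists_plus_5']:
     assists  assists_plus_5  both
pos                               
C          8              13    21
G         18              23    41
F         58              63   121
Taking the value at position 0, column 'both' gives 21.

21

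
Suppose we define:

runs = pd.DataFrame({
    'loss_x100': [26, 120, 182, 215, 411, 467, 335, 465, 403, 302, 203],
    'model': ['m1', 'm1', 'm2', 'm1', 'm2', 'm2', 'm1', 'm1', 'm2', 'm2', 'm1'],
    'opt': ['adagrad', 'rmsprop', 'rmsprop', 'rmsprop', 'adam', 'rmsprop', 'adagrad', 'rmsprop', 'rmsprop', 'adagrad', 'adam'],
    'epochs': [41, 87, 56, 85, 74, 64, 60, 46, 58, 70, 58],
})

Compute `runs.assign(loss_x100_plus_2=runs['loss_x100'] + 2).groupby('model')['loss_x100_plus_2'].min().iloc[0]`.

28

add column loss_x100_plus_2 = runs['loss_x100'] + 2:
    loss_x100 model      opt  epochs  loss_x100_plus_2
0          26    m1  adagrad      41                28
1         120    m1  rmsprop      87               122
2         182    m2  rmsprop      56               184
3         215    m1  rmsprop      85               217
4         411    m2     adam      74               413
5         467    m2  rmsprop      64               469
6         335    m1  adagrad      60               337
7         465    m1  rmsprop      46               467
8         403    m2  rmsprop      58               405
9         302    m2  adagrad      70               304
10        203    m1     adam      58               205
group by model, min of loss_x100_plus_2:
model
m1     28
m2    184
Name: loss_x100_plus_2, dtype: int64
Finally, value at position 0 = 28.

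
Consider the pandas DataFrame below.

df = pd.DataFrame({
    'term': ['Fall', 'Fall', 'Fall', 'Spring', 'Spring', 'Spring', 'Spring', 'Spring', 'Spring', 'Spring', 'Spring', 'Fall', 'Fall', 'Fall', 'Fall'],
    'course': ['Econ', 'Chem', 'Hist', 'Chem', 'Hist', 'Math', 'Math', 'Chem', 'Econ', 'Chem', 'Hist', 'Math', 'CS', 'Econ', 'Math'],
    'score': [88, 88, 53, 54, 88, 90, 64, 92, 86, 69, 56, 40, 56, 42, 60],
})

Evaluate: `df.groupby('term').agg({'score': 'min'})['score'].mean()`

47.0

group by term, min of score:
        score
term         
Fall       40
Spring     54
So mean() = 47.0.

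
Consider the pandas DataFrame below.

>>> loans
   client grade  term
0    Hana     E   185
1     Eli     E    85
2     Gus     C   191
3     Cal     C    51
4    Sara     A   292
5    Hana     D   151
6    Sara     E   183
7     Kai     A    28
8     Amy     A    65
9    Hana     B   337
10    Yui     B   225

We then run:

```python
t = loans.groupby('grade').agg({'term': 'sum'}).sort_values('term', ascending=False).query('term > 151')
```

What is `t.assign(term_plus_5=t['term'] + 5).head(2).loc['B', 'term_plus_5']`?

group by grade, sum of term:
       term
grade      
A       385
B       562
C       242
D       151
E       453
sort by term descending:
       term
grade      
B       562
E       453
A       385
C       242
D       151
filter rows where term > 151:
       term
grade      
B       562
E       453
A       385
C       242
add column term_plus_5 = t['term'] + 5:
       term  term_plus_5
grade                   
B       562          567
E       453          458
A       385          390
C       242          247
take first 2 rows:
       term  term_plus_5
grade                   
B       562          567
E       453          458
Finally, value at row 'B', column 'term_plus_5' = 567.

567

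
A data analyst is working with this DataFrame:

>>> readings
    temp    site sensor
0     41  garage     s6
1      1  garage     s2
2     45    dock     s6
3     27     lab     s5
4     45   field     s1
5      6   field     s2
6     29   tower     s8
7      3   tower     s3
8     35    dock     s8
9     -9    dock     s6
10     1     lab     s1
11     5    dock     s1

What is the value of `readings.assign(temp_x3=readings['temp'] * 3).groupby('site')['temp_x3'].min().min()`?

add column temp_x3 = readings['temp'] * 3:
    temp    site sensor  temp_x3
0     41  garage     s6      123
1      1  garage     s2        3
2     45    dock     s6      135
3     27     lab     s5       81
4     45   field     s1      135
5      6   field     s2       18
6     29   tower     s8       87
7      3   tower     s3        9
8     35    dock     s8      105
9     -9    dock     s6      -27
10     1     lab     s1        3
11     5    dock     s1       15
group by site, min of temp_x3:
site
dock     -27
field     18
garage     3
lab        3
tower      9
Name: temp_x3, dtype: int64
min of the resulting series → -27

-27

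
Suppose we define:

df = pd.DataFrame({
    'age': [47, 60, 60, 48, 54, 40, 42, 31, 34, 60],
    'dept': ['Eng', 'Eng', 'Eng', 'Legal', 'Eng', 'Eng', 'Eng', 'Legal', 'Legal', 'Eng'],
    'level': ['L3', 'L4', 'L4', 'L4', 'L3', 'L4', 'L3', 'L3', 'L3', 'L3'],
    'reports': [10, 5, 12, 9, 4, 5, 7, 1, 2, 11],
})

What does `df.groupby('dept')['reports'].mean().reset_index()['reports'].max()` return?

7.71428571429

group by dept, mean of reports:
dept
Eng      7.714286
Legal    4.000000
Name: reports, dtype: float64
reset_index():
    dept   reports
0    Eng  7.714286
1  Legal  4.000000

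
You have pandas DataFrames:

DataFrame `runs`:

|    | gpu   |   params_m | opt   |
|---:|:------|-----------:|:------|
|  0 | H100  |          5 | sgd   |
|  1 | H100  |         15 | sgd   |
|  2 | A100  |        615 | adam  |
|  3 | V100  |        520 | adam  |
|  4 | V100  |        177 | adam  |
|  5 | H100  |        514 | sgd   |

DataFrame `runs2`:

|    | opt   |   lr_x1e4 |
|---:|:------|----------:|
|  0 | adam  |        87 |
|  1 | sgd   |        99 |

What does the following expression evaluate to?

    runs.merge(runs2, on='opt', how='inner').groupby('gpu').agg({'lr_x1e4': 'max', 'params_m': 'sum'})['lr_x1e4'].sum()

273

merge on 'opt' (how='inner') → 6 rows:
    gpu  params_m   opt  lr_x1e4
0  H100         5   sgd       99
1  H100        15   sgd       99
2  A100       615  adam       87
3  V100       520  adam       87
4  V100       177  adam       87
5  H100       514   sgd       99
group by gpu: max(lr_x1e4), sum(params_m):
      lr_x1e4  params_m
gpu                    
A100       87       615
H100       99       534
V100       87       697
The sum of column 'lr_x1e4' is 273.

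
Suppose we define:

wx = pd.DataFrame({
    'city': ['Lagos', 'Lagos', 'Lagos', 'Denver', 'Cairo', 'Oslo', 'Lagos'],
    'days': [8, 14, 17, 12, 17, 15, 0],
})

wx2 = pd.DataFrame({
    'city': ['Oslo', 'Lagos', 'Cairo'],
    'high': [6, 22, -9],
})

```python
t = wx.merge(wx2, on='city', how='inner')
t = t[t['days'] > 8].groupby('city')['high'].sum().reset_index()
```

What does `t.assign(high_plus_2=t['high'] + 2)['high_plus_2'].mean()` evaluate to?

merge on 'city' (how='inner') → 6 rows:
    city  days  high
0  Lagos     8    22
1  Lagos    14    22
2  Lagos    17    22
3  Cairo    17    -9
4   Oslo    15     6
5  Lagos     0    22
filter rows where days > 8:
    city  days  high
1  Lagos    14    22
2  Lagos    17    22
3  Cairo    17    -9
4   Oslo    15     6
group by city, sum of high:
city
Cairo    -9
Lagos    44
Oslo      6
Name: high, dtype: int64
reset_index():
    city  high
0  Cairo    -9
1  Lagos    44
2   Oslo     6
add column high_plus_2 = t['high'] + 2:
    city  high  high_plus_2
0  Cairo    -9           -7
1  Lagos    44           46
2   Oslo     6            8
So mean() = 15.6666666667.

15.6666666667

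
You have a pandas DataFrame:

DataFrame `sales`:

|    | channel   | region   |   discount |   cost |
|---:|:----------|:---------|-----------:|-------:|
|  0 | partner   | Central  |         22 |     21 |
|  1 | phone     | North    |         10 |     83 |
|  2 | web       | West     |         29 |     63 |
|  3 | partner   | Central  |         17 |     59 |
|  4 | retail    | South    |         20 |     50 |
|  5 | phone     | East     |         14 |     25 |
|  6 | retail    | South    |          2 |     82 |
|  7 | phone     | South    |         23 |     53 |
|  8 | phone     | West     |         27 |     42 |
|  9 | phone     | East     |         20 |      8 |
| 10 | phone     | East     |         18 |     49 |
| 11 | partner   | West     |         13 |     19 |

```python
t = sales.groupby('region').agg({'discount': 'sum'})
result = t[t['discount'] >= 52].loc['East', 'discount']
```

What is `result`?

52

group by region, sum of discount:
         discount
region           
Central        39
East           52
North          10
South          45
West           69
filter rows where discount >= 52:
        discount
region          
East          52
West          69
So loc['East', 'discount'] = 52.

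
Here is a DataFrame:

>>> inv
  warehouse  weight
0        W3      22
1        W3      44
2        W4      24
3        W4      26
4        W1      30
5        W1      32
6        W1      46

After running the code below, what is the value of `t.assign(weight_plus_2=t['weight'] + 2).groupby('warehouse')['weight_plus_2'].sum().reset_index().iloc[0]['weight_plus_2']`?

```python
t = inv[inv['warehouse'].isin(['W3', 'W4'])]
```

70

filter rows where warehouse in ['W3', 'W4']:
  warehouse  weight
0        W3      22
1        W3      44
2        W4      24
3        W4      26
add column weight_plus_2 = t['weight'] + 2:
  warehouse  weight  weight_plus_2
0        W3      22             24
1        W3      44             46
2        W4      24             26
3        W4      26             28
group by warehouse, sum of weight_plus_2:
warehouse
W3    70
W4    54
Name: weight_plus_2, dtype: int64
reset_index():
  warehouse  weight_plus_2
0        W3             70
1        W4             54
Reading off the value at position 0, column 'weight_plus_2', we get 70.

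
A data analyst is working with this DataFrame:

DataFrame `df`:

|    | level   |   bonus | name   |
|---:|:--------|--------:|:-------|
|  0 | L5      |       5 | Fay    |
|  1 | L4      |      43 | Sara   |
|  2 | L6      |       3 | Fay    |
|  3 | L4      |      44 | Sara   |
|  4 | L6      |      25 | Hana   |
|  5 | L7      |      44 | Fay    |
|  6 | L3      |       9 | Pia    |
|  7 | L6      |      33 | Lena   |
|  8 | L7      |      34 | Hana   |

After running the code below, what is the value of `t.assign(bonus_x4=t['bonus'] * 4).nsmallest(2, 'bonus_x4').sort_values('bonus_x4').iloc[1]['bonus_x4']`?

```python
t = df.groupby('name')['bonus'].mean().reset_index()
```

group by name, mean of bonus:
name
Fay     17.333333
Hana    29.500000
Lena    33.000000
Pia      9.000000
Sara    43.500000
Name: bonus, dtype: float64
reset_index():
   name      bonus
0   Fay  17.333333
1  Hana  29.500000
2  Lena  33.000000
3   Pia   9.000000
4  Sara  43.500000
add column bonus_x4 = t['bonus'] * 4:
   name      bonus    bonus_x4
0   Fay  17.333333   69.333333
1  Hana  29.500000  118.000000
2  Lena  33.000000  132.000000
3   Pia   9.000000   36.000000
4  Sara  43.500000  174.000000
take 2 rows with smallest bonus_x4:
  name      bonus   bonus_x4
3  Pia   9.000000  36.000000
0  Fay  17.333333  69.333333
sort by bonus_x4:
  name      bonus   bonus_x4
3  Pia   9.000000  36.000000
0  Fay  17.333333  69.333333
Then the value at position 1, column 'bonus_x4': 69.3333333333

69.3333333333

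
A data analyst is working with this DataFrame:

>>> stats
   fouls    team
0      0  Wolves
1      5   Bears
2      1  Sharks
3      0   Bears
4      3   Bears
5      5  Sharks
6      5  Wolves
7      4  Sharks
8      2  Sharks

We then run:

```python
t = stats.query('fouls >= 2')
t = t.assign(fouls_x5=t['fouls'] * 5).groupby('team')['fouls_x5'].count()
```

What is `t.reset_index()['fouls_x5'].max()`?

3

filter rows where fouls >= 2:
   fouls    team
1      5   Bears
4      3   Bears
5      5  Sharks
6      5  Wolves
7      4  Sharks
8      2  Sharks
add column fouls_x5 = t['fouls'] * 5:
   fouls    team  fouls_x5
1      5   Bears        25
4      3   Bears        15
5      5  Sharks        25
6      5  Wolves        25
7      4  Sharks        20
8      2  Sharks        10
group by team, count of fouls_x5:
team
Bears     2
Sharks    3
Wolves    1
Name: fouls_x5, dtype: int64
reset_index():
     team  fouls_x5
0   Bears         2
1  Sharks         3
2  Wolves         1
max of column 'fouls_x5' → 3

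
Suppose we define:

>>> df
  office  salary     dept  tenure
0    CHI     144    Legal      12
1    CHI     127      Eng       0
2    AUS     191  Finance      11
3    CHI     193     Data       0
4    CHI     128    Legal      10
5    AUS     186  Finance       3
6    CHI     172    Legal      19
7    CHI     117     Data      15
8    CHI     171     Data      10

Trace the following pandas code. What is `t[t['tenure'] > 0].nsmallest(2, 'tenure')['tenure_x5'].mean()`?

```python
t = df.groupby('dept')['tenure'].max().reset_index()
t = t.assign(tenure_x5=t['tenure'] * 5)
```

65.0

group by dept, max of tenure:
dept
Data       15
Eng         0
Finance    11
Legal      19
Name: tenure, dtype: int64
reset_index():
      dept  tenure
0     Data      15
1      Eng       0
2  Finance      11
3    Legal      19
add column tenure_x5 = t['tenure'] * 5:
      dept  tenure  tenure_x5
0     Data      15         75
1      Eng       0          0
2  Finance      11         55
3    Legal      19         95
filter rows where tenure > 0:
      dept  tenure  tenure_x5
0     Data      15         75
2  Finance      11         55
3    Legal      19         95
take 2 rows with smallest tenure:
      dept  tenure  tenure_x5
2  Finance      11         55
0     Data      15         75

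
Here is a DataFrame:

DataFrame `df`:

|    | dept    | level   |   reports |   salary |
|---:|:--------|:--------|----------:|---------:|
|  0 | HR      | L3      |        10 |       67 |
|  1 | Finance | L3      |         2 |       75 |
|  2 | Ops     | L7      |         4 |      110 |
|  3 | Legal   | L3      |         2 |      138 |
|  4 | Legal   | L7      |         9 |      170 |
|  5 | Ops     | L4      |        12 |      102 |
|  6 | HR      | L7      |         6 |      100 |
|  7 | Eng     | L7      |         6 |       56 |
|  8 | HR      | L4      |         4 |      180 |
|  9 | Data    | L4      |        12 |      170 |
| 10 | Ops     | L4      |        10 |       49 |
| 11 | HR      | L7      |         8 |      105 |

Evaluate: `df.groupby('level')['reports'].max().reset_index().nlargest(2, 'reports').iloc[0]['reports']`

group by level, max of reports:
level
L3    10
L4    12
L7     9
Name: reports, dtype: int64
reset_index():
  level  reports
0    L3       10
1    L4       12
2    L7        9
take 2 rows with largest reports:
  level  reports
1    L4       12
0    L3       10
Taking the value at position 0, column 'reports' gives 12.

12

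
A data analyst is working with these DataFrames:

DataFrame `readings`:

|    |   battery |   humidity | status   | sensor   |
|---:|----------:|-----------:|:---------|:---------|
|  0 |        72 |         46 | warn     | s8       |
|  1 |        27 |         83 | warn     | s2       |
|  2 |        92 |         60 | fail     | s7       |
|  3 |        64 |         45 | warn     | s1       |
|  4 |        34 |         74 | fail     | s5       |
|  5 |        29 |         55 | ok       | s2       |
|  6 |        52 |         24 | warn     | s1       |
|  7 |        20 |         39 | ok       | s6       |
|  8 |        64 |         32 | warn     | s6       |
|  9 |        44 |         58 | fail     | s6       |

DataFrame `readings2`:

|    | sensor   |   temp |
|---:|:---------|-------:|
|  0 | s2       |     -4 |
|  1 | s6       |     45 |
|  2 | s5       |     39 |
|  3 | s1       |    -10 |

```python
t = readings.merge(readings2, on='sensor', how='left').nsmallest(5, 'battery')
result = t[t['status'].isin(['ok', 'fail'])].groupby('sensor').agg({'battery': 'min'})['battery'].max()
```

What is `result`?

merge on 'sensor' (how='left') → 10 rows:
   battery  humidity status sensor  temp
0       72        46   warn     s8   NaN
1       27        83   warn     s2  -4.0
2       92        60   fail     s7   NaN
3       64        45   warn     s1 -10.0
4       34        74   fail     s5  39.0
5       29        55     ok     s2  -4.0
6       52        24   warn     s1 -10.0
7       20        39     ok     s6  45.0
8       64        32   warn     s6  45.0
9       44        58   fail     s6  45.0
take 5 rows with smallest battery:
   battery  humidity status sensor  temp
7       20        39     ok     s6  45.0
1       27        83   warn     s2  -4.0
5       29        55     ok     s2  -4.0
4       34        74   fail     s5  39.0
9       44        58   fail     s6  45.0
filter rows where status in ['ok', 'fail']:
   battery  humidity status sensor  temp
7       20        39     ok     s6  45.0
5       29        55     ok     s2  -4.0
4       34        74   fail     s5  39.0
9       44        58   fail     s6  45.0
group by sensor, min of battery:
        battery
sensor         
s2           29
s5           34
s6           20

34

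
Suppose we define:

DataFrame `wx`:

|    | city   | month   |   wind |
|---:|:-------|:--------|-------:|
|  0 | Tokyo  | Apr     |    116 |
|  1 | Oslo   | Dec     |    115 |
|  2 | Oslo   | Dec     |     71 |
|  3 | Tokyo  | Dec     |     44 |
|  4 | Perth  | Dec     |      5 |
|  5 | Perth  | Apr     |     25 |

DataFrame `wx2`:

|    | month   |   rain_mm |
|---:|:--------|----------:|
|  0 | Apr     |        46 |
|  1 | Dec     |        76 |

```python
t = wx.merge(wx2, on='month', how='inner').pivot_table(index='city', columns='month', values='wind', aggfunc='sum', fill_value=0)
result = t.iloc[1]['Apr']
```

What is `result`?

merge on 'month' (how='inner') → 6 rows:
    city month  wind  rain_mm
0  Tokyo   Apr   116       46
1   Oslo   Dec   115       76
2   Oslo   Dec    71       76
3  Tokyo   Dec    44       76
4  Perth   Dec     5       76
5  Perth   Apr    25       46
pivot: rows=city, cols=month, sum(wind):
month  Apr  Dec
city           
Oslo     0  186
Perth   25    5
Tokyo  116   44
Taking the value at position 1, column 'Apr' gives 25.

25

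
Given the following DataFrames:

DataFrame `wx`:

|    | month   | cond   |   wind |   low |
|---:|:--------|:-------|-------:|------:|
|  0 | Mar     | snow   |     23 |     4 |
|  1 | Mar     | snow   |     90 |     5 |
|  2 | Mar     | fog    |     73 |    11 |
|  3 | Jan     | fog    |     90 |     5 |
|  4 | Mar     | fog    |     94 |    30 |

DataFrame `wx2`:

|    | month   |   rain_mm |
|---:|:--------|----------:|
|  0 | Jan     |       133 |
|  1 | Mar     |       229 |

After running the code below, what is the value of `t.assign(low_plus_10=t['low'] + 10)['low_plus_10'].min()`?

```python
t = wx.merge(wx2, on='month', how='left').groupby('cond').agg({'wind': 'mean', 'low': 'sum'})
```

merge on 'month' (how='left') → 5 rows:
  month  cond  wind  low  rain_mm
0   Mar  snow    23    4      229
1   Mar  snow    90    5      229
2   Mar   fog    73   11      229
3   Jan   fog    90    5      133
4   Mar   fog    94   30      229
group by cond: mean(wind), sum(low):
           wind  low
cond                
fog   85.666667   46
snow  56.500000    9
add column low_plus_10 = t['low'] + 10:
           wind  low  low_plus_10
cond                             
fog   85.666667   46           56
snow  56.500000    9           19
Finally, min of column 'low_plus_10' = 19.

19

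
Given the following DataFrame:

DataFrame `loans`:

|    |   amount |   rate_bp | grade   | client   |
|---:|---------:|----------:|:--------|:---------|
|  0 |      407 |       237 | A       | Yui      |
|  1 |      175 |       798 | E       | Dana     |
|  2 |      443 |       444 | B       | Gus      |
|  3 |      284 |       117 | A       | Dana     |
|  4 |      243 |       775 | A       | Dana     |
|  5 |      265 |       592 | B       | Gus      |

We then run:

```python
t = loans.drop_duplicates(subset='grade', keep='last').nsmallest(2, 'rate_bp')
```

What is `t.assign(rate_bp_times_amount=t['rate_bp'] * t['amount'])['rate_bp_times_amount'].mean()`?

drop duplicate grade (keep=last):
   amount  rate_bp grade client
1     175      798     E   Dana
4     243      775     A   Dana
5     265      592     B    Gus
take 2 rows with smallest rate_bp:
   amount  rate_bp grade client
5     265      592     B    Gus
4     243      775     A   Dana
add column rate_bp_times_amount = t['rate_bp'] * t['amount']:
   amount  rate_bp grade client  rate_bp_times_amount
5     265      592     B    Gus                156880
4     243      775     A   Dana                188325
Reading off the mean of column 'rate_bp_times_amount', we get 172602.5.

172602.5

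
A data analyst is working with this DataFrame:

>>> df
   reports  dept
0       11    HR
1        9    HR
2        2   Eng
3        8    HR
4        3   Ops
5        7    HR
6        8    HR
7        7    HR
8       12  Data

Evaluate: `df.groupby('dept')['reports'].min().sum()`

24

group by dept, min of reports:
dept
Data    12
Eng      2
HR       7
Ops      3
Name: reports, dtype: int64
Hence 24.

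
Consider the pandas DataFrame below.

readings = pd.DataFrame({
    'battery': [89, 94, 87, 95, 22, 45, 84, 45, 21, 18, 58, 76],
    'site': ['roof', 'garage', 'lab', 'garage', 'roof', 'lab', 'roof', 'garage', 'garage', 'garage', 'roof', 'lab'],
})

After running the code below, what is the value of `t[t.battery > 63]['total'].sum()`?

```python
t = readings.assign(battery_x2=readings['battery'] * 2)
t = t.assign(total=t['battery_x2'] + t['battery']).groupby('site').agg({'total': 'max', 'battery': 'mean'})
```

add column battery_x2 = readings['battery'] * 2:
    battery    site  battery_x2
0        89    roof         178
1        94  garage         188
2        87     lab         174
3        95  garage         190
4        22    roof          44
5        45     lab          90
6        84    roof         168
7        45  garage          90
8        21  garage          42
9        18  garage          36
10       58    roof         116
11       76     lab         152
add column total = t['battery_x2'] + t['battery']:
    battery    site  battery_x2  total
0        89    roof         178    267
1        94  garage         188    282
2        87     lab         174    261
3        95  garage         190    285
4        22    roof          44     66
5        45     lab          90    135
6        84    roof         168    252
7        45  garage          90    135
8        21  garage          42     63
9        18  garage          36     54
10       58    roof         116    174
11       76     lab         152    228
group by site: max(total), mean(battery):
        total    battery
site                    
garage    285  54.600000
lab       261  69.333333
roof      267  63.250000
filter rows where battery > 63:
      total    battery
site                  
lab     261  69.333333
roof    267  63.250000

528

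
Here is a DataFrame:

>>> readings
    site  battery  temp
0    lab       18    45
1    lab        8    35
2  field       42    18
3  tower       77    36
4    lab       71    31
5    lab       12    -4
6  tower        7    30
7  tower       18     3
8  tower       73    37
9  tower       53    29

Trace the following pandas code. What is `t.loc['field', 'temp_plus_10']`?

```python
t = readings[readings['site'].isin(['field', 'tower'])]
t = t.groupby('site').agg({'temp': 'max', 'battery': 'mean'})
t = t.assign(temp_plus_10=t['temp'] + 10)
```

filter rows where site in ['field', 'tower']:
    site  battery  temp
2  field       42    18
3  tower       77    36
6  tower        7    30
7  tower       18     3
8  tower       73    37
9  tower       53    29
group by site: max(temp), mean(battery):
       temp  battery
site                
field    18     42.0
tower    37     45.6
add column temp_plus_10 = t['temp'] + 10:
       temp  battery  temp_plus_10
site                              
field    18     42.0            28
tower    37     45.6            47
Hence 28.

28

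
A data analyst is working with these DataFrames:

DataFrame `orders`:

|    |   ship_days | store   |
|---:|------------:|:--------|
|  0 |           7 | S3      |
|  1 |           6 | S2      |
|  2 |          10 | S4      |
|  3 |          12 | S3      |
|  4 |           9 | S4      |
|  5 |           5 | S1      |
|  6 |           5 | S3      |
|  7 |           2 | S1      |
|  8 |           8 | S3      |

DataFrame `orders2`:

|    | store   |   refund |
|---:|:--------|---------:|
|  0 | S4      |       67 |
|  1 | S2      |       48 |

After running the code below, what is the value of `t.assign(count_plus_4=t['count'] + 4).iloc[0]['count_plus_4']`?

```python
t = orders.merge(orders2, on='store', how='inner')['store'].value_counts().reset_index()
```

merge on 'store' (how='inner') → 3 rows:
   ship_days store  refund
0          6    S2      48
1         10    S4      67
2          9    S4      67
value_counts of store:
store
S4    2
S2    1
Name: count, dtype: int64
reset_index():
  store  count
0    S4      2
1    S2      1
add column count_plus_4 = t['count'] + 4:
  store  count  count_plus_4
0    S4      2             6
1    S2      1             5
Finally, value at position 0, column 'count_plus_4' = 6.

6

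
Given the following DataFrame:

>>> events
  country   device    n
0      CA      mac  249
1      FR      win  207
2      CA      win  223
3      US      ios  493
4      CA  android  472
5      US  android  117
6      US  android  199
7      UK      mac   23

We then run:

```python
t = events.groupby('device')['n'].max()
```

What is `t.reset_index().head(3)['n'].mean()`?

404.666666667

group by device, max of n:
device
android    472
ios        493
mac        249
win        223
Name: n, dtype: int64
reset_index():
    device    n
0  android  472
1      ios  493
2      mac  249
3      win  223
take first 3 rows:
    device    n
0  android  472
1      ios  493
2      mac  249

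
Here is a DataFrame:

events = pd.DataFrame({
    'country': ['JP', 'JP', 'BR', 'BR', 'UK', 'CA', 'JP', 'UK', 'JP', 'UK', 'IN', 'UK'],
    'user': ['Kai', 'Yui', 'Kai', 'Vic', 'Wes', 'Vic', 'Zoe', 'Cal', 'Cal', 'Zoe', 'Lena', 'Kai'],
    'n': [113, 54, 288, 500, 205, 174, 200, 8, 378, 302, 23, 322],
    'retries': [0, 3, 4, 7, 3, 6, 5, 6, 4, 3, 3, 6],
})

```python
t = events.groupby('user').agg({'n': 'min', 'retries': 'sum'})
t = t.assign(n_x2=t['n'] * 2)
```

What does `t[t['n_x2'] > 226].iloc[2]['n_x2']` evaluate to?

400

group by user: min(n), sum(retries):
        n  retries
user              
Cal     8       10
Kai   113       10
Lena   23        3
Vic   174       13
Wes   205        3
Yui    54        3
Zoe   200        8
add column n_x2 = t['n'] * 2:
        n  retries  n_x2
user                    
Cal     8       10    16
Kai   113       10   226
Lena   23        3    46
Vic   174       13   348
Wes   205        3   410
Yui    54        3   108
Zoe   200        8   400
filter rows where n_x2 > 226:
        n  retries  n_x2
user                    
Vic   174       13   348
Wes   205        3   410
Zoe   200        8   400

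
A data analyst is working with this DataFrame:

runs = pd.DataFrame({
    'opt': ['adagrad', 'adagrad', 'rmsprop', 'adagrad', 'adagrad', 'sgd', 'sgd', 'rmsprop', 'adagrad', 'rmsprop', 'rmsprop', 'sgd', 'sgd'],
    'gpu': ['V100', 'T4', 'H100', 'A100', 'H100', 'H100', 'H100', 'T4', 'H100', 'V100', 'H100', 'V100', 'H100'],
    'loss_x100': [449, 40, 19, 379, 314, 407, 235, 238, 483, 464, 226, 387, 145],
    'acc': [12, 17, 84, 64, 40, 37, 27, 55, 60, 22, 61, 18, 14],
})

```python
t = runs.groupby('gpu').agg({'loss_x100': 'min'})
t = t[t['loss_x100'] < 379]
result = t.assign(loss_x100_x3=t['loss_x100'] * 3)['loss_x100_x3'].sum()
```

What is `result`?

177

group by gpu, min of loss_x100:
      loss_x100
gpu            
A100        379
H100         19
T4           40
V100        387
filter rows where loss_x100 < 379:
      loss_x100
gpu            
H100         19
T4           40
add column loss_x100_x3 = t['loss_x100'] * 3:
      loss_x100  loss_x100_x3
gpu                          
H100         19            57
T4           40           120
So sum() = 177.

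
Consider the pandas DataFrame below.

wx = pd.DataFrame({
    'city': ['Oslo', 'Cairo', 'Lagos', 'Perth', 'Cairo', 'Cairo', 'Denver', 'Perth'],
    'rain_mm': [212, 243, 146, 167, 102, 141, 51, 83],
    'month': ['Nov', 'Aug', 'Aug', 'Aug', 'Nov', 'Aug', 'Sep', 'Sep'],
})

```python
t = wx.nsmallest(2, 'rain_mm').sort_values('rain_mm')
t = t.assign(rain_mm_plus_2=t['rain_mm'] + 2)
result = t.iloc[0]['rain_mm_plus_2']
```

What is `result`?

53

take 2 rows with smallest rain_mm:
     city  rain_mm month
6  Denver       51   Sep
7   Perth       83   Sep
sort by rain_mm:
     city  rain_mm month
6  Denver       51   Sep
7   Perth       83   Sep
add column rain_mm_plus_2 = t['rain_mm'] + 2:
     city  rain_mm month  rain_mm_plus_2
6  Denver       51   Sep              53
7   Perth       83   Sep              85
Then the value at position 0, column 'rain_mm_plus_2': 53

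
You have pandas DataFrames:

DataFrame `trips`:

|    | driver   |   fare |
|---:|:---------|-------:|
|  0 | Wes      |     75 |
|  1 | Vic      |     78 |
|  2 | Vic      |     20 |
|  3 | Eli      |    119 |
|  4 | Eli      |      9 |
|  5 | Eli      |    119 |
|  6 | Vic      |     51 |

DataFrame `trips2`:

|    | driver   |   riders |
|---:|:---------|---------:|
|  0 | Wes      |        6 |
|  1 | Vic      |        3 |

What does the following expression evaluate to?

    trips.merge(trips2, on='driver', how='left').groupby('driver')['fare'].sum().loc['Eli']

merge on 'driver' (how='left') → 7 rows:
  driver  fare  riders
0    Wes    75     6.0
1    Vic    78     3.0
2    Vic    20     3.0
3    Eli   119     NaN
4    Eli     9     NaN
5    Eli   119     NaN
6    Vic    51     3.0
group by driver, sum of fare:
driver
Eli    247
Vic    149
Wes     75
Name: fare, dtype: int64
Reading off the value at index 'Eli', we get 247.

247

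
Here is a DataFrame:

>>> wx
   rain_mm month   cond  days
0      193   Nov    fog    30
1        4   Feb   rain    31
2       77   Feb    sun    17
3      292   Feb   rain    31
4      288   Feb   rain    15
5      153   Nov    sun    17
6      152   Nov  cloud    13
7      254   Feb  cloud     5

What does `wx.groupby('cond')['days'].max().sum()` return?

91

group by cond, max of days:
cond
cloud    13
fog      30
rain     31
sun      17
Name: days, dtype: int64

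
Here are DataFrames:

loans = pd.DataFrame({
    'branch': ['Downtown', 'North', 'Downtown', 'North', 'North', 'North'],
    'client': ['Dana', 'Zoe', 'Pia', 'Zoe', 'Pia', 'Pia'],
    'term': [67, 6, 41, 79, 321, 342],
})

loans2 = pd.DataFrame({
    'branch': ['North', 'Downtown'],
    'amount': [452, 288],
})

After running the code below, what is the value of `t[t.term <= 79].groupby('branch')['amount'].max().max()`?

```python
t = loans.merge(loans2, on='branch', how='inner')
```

merge on 'branch' (how='inner') → 6 rows:
     branch client  term  amount
0  Downtown   Dana    67     288
1     North    Zoe     6     452
2  Downtown    Pia    41     288
3     North    Zoe    79     452
4     North    Pia   321     452
5     North    Pia   342     452
filter rows where term <= 79:
     branch client  term  amount
0  Downtown   Dana    67     288
1     North    Zoe     6     452
2  Downtown    Pia    41     288
3     North    Zoe    79     452
group by branch, max of amount:
branch
Downtown    288
North       452
Name: amount, dtype: int64

452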